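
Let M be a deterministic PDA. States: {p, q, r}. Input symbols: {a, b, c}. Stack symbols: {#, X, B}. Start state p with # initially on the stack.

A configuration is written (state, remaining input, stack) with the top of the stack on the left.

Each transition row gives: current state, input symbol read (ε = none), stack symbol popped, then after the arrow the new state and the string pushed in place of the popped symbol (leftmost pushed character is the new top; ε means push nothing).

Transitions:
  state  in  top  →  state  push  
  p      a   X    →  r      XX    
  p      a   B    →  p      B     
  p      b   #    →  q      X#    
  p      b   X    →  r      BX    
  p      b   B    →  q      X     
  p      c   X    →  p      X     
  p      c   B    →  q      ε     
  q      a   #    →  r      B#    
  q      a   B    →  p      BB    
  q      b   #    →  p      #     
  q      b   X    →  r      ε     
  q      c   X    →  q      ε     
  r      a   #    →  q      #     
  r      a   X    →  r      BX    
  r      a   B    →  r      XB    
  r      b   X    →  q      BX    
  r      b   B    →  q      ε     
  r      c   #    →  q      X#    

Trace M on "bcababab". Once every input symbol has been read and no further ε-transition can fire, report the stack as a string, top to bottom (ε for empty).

#

(p, bcababab, #) ⊢ (q, cababab, X#) ⊢ (q, ababab, #) ⊢ (r, babab, B#) ⊢ (q, abab, #) ⊢ (r, bab, B#) ⊢ (q, ab, #) ⊢ (r, b, B#) ⊢ (q, ε, #)
All input consumed in state q with stack #.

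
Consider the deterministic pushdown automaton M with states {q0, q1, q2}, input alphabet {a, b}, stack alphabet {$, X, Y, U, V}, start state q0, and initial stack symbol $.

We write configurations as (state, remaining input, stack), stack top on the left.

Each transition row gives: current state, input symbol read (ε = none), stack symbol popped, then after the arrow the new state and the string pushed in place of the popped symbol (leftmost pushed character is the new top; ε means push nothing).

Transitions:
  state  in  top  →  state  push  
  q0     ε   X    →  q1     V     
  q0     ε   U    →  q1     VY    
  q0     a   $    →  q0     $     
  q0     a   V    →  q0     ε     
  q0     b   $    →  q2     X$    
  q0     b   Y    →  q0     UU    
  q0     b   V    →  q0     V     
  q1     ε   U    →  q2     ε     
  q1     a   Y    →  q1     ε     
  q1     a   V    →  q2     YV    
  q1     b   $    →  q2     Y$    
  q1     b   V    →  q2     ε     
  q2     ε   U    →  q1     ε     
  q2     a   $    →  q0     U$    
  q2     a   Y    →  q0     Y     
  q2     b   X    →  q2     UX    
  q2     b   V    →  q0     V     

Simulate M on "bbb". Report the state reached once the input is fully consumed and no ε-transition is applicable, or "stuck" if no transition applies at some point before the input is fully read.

(q0, bbb, $) ⊢ (q2, bb, X$) ⊢ (q2, b, UX$) ⊢ (q1, b, X$)
No transition for (q1, b, top X); M blocks with input b remaining.

stuck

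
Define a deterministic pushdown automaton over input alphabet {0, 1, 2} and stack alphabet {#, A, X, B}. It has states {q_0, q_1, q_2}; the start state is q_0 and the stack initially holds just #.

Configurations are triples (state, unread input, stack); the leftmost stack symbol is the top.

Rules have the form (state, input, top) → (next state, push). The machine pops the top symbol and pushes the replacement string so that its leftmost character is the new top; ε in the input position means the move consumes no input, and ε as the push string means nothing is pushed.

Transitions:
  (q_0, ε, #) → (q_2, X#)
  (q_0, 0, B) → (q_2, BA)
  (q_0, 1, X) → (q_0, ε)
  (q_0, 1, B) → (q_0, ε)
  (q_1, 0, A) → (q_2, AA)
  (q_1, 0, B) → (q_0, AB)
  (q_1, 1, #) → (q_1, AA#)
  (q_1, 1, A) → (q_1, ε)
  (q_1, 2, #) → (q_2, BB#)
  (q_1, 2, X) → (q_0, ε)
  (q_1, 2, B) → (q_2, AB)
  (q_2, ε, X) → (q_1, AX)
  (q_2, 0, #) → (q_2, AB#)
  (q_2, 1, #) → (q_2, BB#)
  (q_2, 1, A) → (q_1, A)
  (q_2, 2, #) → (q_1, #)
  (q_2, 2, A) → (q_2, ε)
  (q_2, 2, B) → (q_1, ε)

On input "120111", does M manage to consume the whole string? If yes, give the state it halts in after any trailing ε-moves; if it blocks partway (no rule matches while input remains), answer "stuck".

q_1

(q_0, 120111, #)
  ε-move, top #: go to q_2, push X# → (q_2, 120111, X#)
  ε-move, top X: go to q_1, push AX → (q_1, 120111, AX#)
  read 1, top A: go to q_1, push ε → (q_1, 20111, X#)
  read 2, top X: go to q_0, push ε → (q_0, 0111, #)
  ε-move, top #: go to q_2, push X# → (q_2, 0111, X#)
  ε-move, top X: go to q_1, push AX → (q_1, 0111, AX#)
  read 0, top A: go to q_2, push AA → (q_2, 111, AAX#)
  read 1, top A: go to q_1, push A → (q_1, 11, AAX#)
  read 1, top A: go to q_1, push ε → (q_1, 1, AX#)
  read 1, top A: go to q_1, push ε → (q_1, ε, X#)
All input consumed; M is in state q_1.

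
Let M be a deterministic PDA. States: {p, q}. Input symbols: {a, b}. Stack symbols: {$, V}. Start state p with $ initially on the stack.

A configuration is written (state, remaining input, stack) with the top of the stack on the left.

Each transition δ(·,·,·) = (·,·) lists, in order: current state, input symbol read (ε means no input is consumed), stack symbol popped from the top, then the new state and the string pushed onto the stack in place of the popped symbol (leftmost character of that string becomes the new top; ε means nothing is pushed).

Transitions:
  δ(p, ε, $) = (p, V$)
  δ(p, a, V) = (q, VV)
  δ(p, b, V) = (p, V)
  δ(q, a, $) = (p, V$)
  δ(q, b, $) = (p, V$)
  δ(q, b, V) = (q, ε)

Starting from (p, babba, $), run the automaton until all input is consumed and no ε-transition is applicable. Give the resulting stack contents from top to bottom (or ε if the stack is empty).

(p, babba, $)
  ε-move, top $: go to p, push V$ → (p, babba, V$)
  read b, top V: go to p, push V → (p, abba, V$)
  read a, top V: go to q, push VV → (q, bba, VV$)
  read b, top V: go to q, push ε → (q, ba, V$)
  read b, top V: go to q, push ε → (q, a, $)
  read a, top $: go to p, push V$ → (p, ε, V$)
All input consumed in state p with stack V$.

V$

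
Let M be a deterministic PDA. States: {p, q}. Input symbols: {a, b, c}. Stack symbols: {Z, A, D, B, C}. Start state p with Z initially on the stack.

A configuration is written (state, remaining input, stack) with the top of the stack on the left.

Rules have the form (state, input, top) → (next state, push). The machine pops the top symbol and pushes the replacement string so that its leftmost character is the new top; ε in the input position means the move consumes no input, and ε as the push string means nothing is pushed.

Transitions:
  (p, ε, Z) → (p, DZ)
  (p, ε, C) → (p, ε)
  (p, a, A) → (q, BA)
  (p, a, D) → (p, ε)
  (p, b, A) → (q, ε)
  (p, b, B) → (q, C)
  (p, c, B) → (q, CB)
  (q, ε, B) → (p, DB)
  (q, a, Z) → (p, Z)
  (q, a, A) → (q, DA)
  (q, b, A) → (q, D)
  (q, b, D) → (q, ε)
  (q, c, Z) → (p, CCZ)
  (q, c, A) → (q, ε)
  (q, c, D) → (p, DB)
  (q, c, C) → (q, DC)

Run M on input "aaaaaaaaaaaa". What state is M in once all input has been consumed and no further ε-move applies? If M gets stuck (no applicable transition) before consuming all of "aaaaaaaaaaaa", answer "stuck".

p

(p, aaaaaaaaaaaa, Z)
  ε-move, top Z: go to p, push DZ → (p, aaaaaaaaaaaa, DZ)
  read a, top D: go to p, push ε → (p, aaaaaaaaaaa, Z)
  ε-move, top Z: go to p, push DZ → (p, aaaaaaaaaaa, DZ)
  read a, top D: go to p, push ε → (p, aaaaaaaaaa, Z)
  ε-move, top Z: go to p, push DZ → (p, aaaaaaaaaa, DZ)
  read a, top D: go to p, push ε → (p, aaaaaaaaa, Z)
  ε-move, top Z: go to p, push DZ → (p, aaaaaaaaa, DZ)
  read a, top D: go to p, push ε → (p, aaaaaaaa, Z)
  ε-move, top Z: go to p, push DZ → (p, aaaaaaaa, DZ)
  read a, top D: go to p, push ε → (p, aaaaaaa, Z)
  ε-move, top Z: go to p, push DZ → (p, aaaaaaa, DZ)
  read a, top D: go to p, push ε → (p, aaaaaa, Z)
  ε-move, top Z: go to p, push DZ → (p, aaaaaa, DZ)
  read a, top D: go to p, push ε → (p, aaaaa, Z)
  ε-move, top Z: go to p, push DZ → (p, aaaaa, DZ)
  read a, top D: go to p, push ε → (p, aaaa, Z)
  ε-move, top Z: go to p, push DZ → (p, aaaa, DZ)
  read a, top D: go to p, push ε → (p, aaa, Z)
  ε-move, top Z: go to p, push DZ → (p, aaa, DZ)
  read a, top D: go to p, push ε → (p, aa, Z)
  ε-move, top Z: go to p, push DZ → (p, aa, DZ)
  read a, top D: go to p, push ε → (p, a, Z)
  ε-move, top Z: go to p, push DZ → (p, a, DZ)
  read a, top D: go to p, push ε → (p, ε, Z)
  ε-move, top Z: go to p, push DZ → (p, ε, DZ)
All input consumed; M is in state p.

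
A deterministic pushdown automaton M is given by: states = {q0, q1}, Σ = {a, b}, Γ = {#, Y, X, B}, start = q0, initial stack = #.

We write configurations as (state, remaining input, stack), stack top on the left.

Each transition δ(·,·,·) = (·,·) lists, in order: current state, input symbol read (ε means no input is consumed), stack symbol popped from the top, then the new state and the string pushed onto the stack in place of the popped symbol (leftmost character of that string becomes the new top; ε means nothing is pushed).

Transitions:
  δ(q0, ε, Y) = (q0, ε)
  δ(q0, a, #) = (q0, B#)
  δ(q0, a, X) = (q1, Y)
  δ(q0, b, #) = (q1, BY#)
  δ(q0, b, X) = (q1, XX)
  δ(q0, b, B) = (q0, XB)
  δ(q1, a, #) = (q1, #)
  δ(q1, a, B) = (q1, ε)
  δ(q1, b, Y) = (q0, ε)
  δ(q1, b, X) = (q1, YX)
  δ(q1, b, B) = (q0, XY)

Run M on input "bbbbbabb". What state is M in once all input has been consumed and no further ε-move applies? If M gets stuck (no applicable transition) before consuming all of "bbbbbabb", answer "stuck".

(q0, bbbbbabb, #)
  read b, top #: go to q1, push BY# → (q1, bbbbabb, BY#)
  read b, top B: go to q0, push XY → (q0, bbbabb, XYY#)
  read b, top X: go to q1, push XX → (q1, bbabb, XXYY#)
  read b, top X: go to q1, push YX → (q1, babb, YXXYY#)
  read b, top Y: go to q0, push ε → (q0, abb, XXYY#)
  read a, top X: go to q1, push Y → (q1, bb, YXYY#)
  read b, top Y: go to q0, push ε → (q0, b, XYY#)
  read b, top X: go to q1, push XX → (q1, ε, XXYY#)
All input consumed; M is in state q1.

q1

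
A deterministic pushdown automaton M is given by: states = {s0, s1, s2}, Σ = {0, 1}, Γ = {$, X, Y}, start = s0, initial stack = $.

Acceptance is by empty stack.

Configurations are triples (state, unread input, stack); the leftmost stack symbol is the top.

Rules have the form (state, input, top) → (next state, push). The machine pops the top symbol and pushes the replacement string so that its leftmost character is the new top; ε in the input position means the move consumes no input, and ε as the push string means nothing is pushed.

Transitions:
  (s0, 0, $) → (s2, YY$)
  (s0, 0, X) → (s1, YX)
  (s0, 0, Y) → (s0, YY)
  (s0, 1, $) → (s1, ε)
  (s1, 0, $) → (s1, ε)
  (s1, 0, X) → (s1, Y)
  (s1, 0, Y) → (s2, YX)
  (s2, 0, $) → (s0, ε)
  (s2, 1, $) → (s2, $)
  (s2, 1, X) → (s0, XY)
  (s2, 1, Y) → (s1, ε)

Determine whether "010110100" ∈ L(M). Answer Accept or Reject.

(s0, 010110100, $)
  read 0, top $: go to s2, push YY$ → (s2, 10110100, YY$)
  read 1, top Y: go to s1, push ε → (s1, 0110100, Y$)
  read 0, top Y: go to s2, push YX → (s2, 110100, YX$)
  read 1, top Y: go to s1, push ε → (s1, 10100, X$)
No transition applies at (s1, 10100, X$); input not fully consumed.

Reject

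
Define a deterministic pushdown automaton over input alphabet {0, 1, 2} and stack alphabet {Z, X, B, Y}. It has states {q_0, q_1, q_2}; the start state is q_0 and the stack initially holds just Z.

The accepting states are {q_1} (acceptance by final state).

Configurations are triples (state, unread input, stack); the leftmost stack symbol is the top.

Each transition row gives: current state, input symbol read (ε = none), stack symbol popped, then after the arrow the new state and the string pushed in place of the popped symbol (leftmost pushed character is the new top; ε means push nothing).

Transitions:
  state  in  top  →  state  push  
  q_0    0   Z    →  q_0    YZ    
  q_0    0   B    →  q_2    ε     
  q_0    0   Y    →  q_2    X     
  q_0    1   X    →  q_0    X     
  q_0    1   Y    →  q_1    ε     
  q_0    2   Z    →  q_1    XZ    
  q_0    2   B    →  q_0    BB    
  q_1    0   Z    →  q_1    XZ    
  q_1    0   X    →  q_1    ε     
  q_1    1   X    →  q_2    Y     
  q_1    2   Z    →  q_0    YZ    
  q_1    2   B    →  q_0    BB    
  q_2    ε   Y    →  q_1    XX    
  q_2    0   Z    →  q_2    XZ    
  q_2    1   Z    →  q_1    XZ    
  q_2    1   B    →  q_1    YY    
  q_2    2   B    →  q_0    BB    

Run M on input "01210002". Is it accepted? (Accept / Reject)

Reject

(q_0, 01210002, Z)
  read 0, top Z: go to q_0, push YZ → (q_0, 1210002, YZ)
  read 1, top Y: go to q_1, push ε → (q_1, 210002, Z)
  read 2, top Z: go to q_0, push YZ → (q_0, 10002, YZ)
  read 1, top Y: go to q_1, push ε → (q_1, 0002, Z)
  read 0, top Z: go to q_1, push XZ → (q_1, 002, XZ)
  read 0, top X: go to q_1, push ε → (q_1, 02, Z)
  read 0, top Z: go to q_1, push XZ → (q_1, 2, XZ)
No transition applies at (q_1, 2, XZ); input not fully consumed.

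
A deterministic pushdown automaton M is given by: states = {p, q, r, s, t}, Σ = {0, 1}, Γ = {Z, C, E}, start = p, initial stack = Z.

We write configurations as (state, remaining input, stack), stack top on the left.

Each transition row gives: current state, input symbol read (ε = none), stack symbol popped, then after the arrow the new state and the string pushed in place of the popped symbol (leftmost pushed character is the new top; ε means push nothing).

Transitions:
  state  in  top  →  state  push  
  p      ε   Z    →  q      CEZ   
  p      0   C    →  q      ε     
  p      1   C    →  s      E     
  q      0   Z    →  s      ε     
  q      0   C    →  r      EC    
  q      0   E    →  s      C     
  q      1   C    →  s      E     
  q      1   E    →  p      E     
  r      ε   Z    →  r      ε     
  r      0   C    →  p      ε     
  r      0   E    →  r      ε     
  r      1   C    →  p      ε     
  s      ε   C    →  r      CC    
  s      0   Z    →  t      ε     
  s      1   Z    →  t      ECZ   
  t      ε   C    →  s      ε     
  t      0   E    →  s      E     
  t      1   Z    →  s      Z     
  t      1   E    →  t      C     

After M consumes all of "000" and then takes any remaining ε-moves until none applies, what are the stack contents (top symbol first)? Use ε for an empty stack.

EZ

(p, 000, Z)
  ε-move, top Z: go to q, push CEZ → (q, 000, CEZ)
  read 0, top C: go to r, push EC → (r, 00, ECEZ)
  read 0, top E: go to r, push ε → (r, 0, CEZ)
  read 0, top C: go to p, push ε → (p, ε, EZ)
All input consumed in state p with stack EZ.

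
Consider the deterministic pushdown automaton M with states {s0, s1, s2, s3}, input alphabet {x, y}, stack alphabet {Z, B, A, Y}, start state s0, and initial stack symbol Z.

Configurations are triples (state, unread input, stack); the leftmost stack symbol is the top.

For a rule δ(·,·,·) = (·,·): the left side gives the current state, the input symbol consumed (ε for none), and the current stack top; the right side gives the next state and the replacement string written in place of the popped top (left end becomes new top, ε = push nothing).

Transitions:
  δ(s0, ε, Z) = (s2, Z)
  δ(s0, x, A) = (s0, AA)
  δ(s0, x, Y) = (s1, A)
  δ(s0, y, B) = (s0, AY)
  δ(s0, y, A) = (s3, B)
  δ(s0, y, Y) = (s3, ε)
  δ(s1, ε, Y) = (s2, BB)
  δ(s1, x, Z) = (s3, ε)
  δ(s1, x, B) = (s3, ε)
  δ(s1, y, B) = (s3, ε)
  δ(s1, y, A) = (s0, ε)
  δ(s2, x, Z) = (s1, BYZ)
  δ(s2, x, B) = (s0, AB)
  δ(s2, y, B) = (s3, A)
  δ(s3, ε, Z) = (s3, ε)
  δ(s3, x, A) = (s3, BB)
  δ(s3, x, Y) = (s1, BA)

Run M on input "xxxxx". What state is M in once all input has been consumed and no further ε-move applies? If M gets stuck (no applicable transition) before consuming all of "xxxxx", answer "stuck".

(s0, xxxxx, Z) ⊢ (s2, xxxxx, Z) ⊢ (s1, xxxx, BYZ) ⊢ (s3, xxx, YZ) ⊢ (s1, xx, BAZ) ⊢ (s3, x, AZ) ⊢ (s3, ε, BBZ)
All input consumed; M is in state s3.

s3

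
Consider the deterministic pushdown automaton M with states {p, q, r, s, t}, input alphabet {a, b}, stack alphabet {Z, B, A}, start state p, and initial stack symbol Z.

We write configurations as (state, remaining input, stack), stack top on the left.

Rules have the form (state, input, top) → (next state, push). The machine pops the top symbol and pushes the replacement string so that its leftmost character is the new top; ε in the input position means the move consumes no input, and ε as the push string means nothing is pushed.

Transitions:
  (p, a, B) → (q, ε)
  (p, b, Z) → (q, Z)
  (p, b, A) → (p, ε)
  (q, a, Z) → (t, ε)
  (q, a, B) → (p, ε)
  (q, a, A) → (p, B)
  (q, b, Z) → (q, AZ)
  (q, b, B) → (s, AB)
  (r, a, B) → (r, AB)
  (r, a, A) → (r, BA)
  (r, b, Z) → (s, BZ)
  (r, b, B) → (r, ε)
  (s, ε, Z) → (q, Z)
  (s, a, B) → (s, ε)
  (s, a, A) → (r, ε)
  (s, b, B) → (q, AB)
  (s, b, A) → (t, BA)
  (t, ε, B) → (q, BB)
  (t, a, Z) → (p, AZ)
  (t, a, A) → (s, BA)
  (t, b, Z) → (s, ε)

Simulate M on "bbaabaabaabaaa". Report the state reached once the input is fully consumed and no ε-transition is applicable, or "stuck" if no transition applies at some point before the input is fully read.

t

(p, bbaabaabaabaaa, Z) ⊢ (q, baabaabaabaaa, Z) ⊢ (q, aabaabaabaaa, AZ) ⊢ (p, abaabaabaaa, BZ) ⊢ (q, baabaabaaa, Z) ⊢ (q, aabaabaaa, AZ) ⊢ (p, abaabaaa, BZ) ⊢ (q, baabaaa, Z) ⊢ (q, aabaaa, AZ) ⊢ (p, abaaa, BZ) ⊢ (q, baaa, Z) ⊢ (q, aaa, AZ) ⊢ (p, aa, BZ) ⊢ (q, a, Z) ⊢ (t, ε, ε)
All input consumed; M is in state t.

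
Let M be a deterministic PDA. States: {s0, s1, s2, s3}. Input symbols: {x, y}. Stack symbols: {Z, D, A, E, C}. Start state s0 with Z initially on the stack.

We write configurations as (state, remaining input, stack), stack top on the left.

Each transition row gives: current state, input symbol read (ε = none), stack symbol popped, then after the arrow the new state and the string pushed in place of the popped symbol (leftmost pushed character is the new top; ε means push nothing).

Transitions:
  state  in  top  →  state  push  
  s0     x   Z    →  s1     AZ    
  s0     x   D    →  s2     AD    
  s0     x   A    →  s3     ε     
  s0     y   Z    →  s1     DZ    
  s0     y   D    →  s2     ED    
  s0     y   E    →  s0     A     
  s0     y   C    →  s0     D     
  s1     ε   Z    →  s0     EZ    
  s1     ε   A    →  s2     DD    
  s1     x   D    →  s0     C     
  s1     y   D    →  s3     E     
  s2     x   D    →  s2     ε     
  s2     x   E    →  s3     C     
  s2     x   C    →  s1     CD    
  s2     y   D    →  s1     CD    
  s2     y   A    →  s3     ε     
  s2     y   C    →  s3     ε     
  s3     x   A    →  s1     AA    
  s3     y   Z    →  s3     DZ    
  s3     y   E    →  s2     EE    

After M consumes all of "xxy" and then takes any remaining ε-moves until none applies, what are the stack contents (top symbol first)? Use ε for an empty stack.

(s0, xxy, Z)
  read x, top Z: go to s1, push AZ → (s1, xy, AZ)
  ε-move, top A: go to s2, push DD → (s2, xy, DDZ)
  read x, top D: go to s2, push ε → (s2, y, DZ)
  read y, top D: go to s1, push CD → (s1, ε, CDZ)
All input consumed in state s1 with stack CDZ.

CDZ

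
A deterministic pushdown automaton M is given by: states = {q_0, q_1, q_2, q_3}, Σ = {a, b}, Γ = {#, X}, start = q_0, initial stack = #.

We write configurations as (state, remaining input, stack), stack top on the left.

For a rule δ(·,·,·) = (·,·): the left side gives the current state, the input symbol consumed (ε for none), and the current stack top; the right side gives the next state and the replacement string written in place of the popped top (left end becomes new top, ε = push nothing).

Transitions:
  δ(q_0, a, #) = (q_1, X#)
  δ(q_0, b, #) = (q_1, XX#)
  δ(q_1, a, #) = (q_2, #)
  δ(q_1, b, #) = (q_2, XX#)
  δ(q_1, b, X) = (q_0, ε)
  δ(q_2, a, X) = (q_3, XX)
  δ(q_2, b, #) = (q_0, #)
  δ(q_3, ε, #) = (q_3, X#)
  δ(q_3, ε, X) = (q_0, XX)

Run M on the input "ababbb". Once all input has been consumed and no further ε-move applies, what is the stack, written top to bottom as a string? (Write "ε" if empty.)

(q_0, ababbb, #)
  read a, top #: go to q_1, push X# → (q_1, babbb, X#)
  read b, top X: go to q_0, push ε → (q_0, abbb, #)
  read a, top #: go to q_1, push X# → (q_1, bbb, X#)
  read b, top X: go to q_0, push ε → (q_0, bb, #)
  read b, top #: go to q_1, push XX# → (q_1, b, XX#)
  read b, top X: go to q_0, push ε → (q_0, ε, X#)
All input consumed in state q_0 with stack X#.

X#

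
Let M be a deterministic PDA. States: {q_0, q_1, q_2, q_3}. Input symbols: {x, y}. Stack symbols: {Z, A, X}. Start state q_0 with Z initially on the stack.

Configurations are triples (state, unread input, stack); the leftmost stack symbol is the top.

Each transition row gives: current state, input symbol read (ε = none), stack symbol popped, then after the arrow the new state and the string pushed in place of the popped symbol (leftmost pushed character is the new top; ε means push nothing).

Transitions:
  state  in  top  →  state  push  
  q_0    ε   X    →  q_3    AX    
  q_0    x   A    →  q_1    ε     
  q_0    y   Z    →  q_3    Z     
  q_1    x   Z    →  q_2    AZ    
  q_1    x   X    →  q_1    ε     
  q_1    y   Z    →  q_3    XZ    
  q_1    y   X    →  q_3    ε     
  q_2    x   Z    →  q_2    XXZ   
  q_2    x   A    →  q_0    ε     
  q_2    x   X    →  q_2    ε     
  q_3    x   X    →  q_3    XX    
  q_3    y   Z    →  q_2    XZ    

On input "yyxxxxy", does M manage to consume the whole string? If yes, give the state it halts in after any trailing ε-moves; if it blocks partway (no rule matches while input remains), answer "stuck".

stuck

(q_0, yyxxxxy, Z) ⊢ (q_3, yxxxxy, Z) ⊢ (q_2, xxxxy, XZ) ⊢ (q_2, xxxy, Z) ⊢ (q_2, xxy, XXZ) ⊢ (q_2, xy, XZ) ⊢ (q_2, y, Z)
No transition for (q_2, y, top Z); M blocks with input y remaining.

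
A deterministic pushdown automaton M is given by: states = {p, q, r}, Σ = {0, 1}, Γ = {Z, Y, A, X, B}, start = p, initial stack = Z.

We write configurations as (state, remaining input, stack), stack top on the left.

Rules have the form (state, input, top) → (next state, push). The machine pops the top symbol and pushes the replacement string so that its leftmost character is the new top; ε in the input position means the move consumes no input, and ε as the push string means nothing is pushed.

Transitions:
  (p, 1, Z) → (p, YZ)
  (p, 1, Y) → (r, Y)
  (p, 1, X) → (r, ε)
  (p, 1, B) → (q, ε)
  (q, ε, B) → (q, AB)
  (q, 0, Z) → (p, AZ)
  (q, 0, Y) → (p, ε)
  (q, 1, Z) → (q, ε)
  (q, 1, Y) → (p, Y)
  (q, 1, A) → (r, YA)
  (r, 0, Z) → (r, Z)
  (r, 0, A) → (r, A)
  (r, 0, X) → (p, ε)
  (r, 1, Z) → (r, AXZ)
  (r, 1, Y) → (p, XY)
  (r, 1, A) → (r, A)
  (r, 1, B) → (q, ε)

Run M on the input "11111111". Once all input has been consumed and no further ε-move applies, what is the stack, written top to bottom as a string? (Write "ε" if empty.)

YZ

(p, 11111111, Z)
  read 1, top Z: go to p, push YZ → (p, 1111111, YZ)
  read 1, top Y: go to r, push Y → (r, 111111, YZ)
  read 1, top Y: go to p, push XY → (p, 11111, XYZ)
  read 1, top X: go to r, push ε → (r, 1111, YZ)
  read 1, top Y: go to p, push XY → (p, 111, XYZ)
  read 1, top X: go to r, push ε → (r, 11, YZ)
  read 1, top Y: go to p, push XY → (p, 1, XYZ)
  read 1, top X: go to r, push ε → (r, ε, YZ)
All input consumed in state r with stack YZ.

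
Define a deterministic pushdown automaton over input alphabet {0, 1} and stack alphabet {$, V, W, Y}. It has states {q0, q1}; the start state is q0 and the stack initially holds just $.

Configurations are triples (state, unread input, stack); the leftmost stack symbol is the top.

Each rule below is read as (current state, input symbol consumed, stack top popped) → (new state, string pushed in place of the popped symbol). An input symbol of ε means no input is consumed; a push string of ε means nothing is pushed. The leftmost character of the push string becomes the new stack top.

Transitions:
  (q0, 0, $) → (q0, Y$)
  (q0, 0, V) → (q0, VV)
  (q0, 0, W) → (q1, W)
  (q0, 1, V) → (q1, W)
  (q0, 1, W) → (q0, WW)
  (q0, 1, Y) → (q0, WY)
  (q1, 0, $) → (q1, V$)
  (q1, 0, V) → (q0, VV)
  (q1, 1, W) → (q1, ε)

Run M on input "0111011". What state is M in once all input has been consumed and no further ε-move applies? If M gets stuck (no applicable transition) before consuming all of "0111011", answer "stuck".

(q0, 0111011, $) ⊢ (q0, 111011, Y$) ⊢ (q0, 11011, WY$) ⊢ (q0, 1011, WWY$) ⊢ (q0, 011, WWWY$) ⊢ (q1, 11, WWWY$) ⊢ (q1, 1, WWY$) ⊢ (q1, ε, WY$)
All input consumed; M is in state q1.

q1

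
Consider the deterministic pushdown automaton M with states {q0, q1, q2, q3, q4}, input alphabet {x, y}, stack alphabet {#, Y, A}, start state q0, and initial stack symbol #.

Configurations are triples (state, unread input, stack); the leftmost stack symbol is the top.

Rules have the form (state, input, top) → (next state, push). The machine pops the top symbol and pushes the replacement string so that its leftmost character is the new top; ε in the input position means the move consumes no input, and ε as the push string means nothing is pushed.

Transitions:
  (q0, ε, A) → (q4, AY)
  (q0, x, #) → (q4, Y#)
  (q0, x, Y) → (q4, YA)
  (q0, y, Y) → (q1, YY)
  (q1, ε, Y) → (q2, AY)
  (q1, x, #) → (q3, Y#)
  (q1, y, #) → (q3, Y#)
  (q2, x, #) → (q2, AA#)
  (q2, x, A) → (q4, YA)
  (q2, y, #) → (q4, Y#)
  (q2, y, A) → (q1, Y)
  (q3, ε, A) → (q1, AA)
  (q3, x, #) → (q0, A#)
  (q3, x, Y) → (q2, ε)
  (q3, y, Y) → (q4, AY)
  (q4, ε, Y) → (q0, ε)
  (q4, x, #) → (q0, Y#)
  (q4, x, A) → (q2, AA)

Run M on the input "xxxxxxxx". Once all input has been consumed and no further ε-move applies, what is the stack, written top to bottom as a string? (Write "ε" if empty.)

#

(q0, xxxxxxxx, #)
  read x, top #: go to q4, push Y# → (q4, xxxxxxx, Y#)
  ε-move, top Y: go to q0, push ε → (q0, xxxxxxx, #)
  read x, top #: go to q4, push Y# → (q4, xxxxxx, Y#)
  ε-move, top Y: go to q0, push ε → (q0, xxxxxx, #)
  read x, top #: go to q4, push Y# → (q4, xxxxx, Y#)
  ε-move, top Y: go to q0, push ε → (q0, xxxxx, #)
  read x, top #: go to q4, push Y# → (q4, xxxx, Y#)
  ε-move, top Y: go to q0, push ε → (q0, xxxx, #)
  read x, top #: go to q4, push Y# → (q4, xxx, Y#)
  ε-move, top Y: go to q0, push ε → (q0, xxx, #)
  read x, top #: go to q4, push Y# → (q4, xx, Y#)
  ε-move, top Y: go to q0, push ε → (q0, xx, #)
  read x, top #: go to q4, push Y# → (q4, x, Y#)
  ε-move, top Y: go to q0, push ε → (q0, x, #)
  read x, top #: go to q4, push Y# → (q4, ε, Y#)
  ε-move, top Y: go to q0, push ε → (q0, ε, #)
All input consumed in state q0 with stack #.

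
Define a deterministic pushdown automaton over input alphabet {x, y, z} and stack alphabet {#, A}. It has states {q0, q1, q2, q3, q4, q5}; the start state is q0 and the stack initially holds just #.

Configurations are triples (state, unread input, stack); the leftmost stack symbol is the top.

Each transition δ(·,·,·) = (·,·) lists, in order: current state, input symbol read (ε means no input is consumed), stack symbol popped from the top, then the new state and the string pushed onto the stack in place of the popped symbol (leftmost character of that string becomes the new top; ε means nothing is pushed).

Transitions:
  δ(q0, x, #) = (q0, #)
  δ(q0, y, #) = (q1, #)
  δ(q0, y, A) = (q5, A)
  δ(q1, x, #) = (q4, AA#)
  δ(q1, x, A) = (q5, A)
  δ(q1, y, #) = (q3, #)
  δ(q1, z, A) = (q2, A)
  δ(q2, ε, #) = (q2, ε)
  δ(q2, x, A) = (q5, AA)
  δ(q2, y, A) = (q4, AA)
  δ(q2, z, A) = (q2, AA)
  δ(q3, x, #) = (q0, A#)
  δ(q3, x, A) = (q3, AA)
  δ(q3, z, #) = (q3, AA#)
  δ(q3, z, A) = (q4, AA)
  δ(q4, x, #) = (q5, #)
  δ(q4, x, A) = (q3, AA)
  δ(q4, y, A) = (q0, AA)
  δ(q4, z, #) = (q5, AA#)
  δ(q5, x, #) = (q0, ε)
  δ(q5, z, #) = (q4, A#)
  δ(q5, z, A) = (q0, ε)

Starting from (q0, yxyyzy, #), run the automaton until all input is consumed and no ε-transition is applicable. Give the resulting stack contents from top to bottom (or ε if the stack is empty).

AA#

(q0, yxyyzy, #)
  read y, top #: go to q1, push # → (q1, xyyzy, #)
  read x, top #: go to q4, push AA# → (q4, yyzy, AA#)
  read y, top A: go to q0, push AA → (q0, yzy, AAA#)
  read y, top A: go to q5, push A → (q5, zy, AAA#)
  read z, top A: go to q0, push ε → (q0, y, AA#)
  read y, top A: go to q5, push A → (q5, ε, AA#)
All input consumed in state q5 with stack AA#.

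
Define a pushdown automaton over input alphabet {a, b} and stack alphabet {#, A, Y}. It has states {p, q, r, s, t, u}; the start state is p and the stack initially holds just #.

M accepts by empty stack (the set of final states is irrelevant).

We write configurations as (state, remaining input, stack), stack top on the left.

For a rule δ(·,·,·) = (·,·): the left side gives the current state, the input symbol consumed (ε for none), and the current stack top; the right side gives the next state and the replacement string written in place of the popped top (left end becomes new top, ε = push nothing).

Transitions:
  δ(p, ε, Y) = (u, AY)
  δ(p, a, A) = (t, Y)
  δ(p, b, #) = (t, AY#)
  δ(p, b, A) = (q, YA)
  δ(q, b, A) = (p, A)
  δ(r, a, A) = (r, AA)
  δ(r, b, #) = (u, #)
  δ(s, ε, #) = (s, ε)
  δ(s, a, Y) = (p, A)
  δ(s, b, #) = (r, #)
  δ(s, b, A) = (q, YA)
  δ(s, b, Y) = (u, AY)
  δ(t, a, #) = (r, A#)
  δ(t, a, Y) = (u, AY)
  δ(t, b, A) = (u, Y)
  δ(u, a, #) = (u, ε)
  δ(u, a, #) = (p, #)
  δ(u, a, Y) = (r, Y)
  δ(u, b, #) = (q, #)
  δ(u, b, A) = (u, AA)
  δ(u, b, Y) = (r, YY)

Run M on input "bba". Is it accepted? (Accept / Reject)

Reject

No computation consumes all input and empties the stack.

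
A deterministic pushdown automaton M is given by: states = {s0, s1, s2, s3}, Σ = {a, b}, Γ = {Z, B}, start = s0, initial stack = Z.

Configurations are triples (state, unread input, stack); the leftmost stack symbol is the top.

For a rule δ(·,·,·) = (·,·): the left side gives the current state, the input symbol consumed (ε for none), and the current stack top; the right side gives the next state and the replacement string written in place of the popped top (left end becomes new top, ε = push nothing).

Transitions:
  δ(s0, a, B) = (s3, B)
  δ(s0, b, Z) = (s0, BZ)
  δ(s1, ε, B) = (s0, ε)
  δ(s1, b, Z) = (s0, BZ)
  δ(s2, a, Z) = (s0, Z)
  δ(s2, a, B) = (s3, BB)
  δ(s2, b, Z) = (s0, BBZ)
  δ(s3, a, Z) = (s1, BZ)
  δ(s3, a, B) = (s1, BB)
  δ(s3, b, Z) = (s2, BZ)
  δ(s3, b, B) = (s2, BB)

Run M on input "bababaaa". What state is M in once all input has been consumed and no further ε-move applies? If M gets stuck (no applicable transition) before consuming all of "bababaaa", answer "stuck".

s3

(s0, bababaaa, Z)
  read b, top Z: go to s0, push BZ → (s0, ababaaa, BZ)
  read a, top B: go to s3, push B → (s3, babaaa, BZ)
  read b, top B: go to s2, push BB → (s2, abaaa, BBZ)
  read a, top B: go to s3, push BB → (s3, baaa, BBBZ)
  read b, top B: go to s2, push BB → (s2, aaa, BBBBZ)
  read a, top B: go to s3, push BB → (s3, aa, BBBBBZ)
  read a, top B: go to s1, push BB → (s1, a, BBBBBBZ)
  ε-move, top B: go to s0, push ε → (s0, a, BBBBBZ)
  read a, top B: go to s3, push B → (s3, ε, BBBBBZ)
All input consumed; M is in state s3.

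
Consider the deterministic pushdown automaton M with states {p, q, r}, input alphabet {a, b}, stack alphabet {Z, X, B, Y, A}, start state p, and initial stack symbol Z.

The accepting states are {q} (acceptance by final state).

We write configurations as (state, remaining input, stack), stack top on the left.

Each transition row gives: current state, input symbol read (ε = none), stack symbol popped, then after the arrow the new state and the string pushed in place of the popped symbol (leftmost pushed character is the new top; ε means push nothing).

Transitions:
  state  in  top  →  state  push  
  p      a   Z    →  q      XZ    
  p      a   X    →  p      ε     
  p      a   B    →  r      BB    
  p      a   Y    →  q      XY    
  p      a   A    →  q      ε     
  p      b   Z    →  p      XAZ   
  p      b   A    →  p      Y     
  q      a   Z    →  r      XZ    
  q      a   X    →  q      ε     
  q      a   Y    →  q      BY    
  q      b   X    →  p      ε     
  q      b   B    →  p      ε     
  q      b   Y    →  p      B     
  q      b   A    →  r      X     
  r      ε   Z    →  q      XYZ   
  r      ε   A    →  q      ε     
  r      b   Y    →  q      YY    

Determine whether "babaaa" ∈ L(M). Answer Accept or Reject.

(p, babaaa, Z)
  read b, top Z: go to p, push XAZ → (p, abaaa, XAZ)
  read a, top X: go to p, push ε → (p, baaa, AZ)
  read b, top A: go to p, push Y → (p, aaa, YZ)
  read a, top Y: go to q, push XY → (q, aa, XYZ)
  read a, top X: go to q, push ε → (q, a, YZ)
  read a, top Y: go to q, push BY → (q, ε, BYZ)
All input consumed; state q ∈ F.

Accept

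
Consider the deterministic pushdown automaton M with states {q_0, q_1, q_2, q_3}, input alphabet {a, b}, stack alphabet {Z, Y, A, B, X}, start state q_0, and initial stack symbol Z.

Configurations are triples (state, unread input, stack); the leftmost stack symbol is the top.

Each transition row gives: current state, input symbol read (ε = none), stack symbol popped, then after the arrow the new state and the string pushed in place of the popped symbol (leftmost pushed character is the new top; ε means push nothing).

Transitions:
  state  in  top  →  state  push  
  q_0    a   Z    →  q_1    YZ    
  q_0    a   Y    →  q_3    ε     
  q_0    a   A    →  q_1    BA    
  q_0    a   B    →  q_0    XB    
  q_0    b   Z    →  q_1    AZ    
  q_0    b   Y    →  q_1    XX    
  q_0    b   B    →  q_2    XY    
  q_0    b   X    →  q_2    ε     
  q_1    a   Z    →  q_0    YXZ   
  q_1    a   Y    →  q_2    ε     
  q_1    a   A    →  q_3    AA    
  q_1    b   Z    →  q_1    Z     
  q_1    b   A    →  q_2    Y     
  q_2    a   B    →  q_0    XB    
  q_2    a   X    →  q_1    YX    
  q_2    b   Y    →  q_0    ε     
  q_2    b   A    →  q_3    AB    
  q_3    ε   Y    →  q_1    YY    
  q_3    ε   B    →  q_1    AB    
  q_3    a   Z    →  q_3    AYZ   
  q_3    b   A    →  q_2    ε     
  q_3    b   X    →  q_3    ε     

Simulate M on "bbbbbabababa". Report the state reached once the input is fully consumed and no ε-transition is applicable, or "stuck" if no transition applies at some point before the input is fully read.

stuck

(q_0, bbbbbabababa, Z)
  read b, top Z: go to q_1, push AZ → (q_1, bbbbabababa, AZ)
  read b, top A: go to q_2, push Y → (q_2, bbbabababa, YZ)
  read b, top Y: go to q_0, push ε → (q_0, bbabababa, Z)
  read b, top Z: go to q_1, push AZ → (q_1, babababa, AZ)
  read b, top A: go to q_2, push Y → (q_2, abababa, YZ)
No transition for (q_2, a, top Y); M blocks with input abababa remaining.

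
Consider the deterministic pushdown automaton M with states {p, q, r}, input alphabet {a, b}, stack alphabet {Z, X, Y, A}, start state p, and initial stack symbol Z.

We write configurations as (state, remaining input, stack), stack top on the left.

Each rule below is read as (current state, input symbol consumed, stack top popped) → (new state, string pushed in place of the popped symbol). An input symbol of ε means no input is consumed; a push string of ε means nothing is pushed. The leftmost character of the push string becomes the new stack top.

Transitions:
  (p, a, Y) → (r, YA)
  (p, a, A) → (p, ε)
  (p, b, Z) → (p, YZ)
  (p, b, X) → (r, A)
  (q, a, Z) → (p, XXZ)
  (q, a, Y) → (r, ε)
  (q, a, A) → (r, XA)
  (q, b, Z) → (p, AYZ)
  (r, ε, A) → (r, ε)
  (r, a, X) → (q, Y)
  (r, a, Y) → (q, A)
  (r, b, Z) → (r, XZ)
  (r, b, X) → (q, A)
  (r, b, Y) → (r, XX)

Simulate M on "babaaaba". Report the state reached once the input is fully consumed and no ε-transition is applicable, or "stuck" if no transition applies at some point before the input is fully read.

(p, babaaaba, Z)
  read b, top Z: go to p, push YZ → (p, abaaaba, YZ)
  read a, top Y: go to r, push YA → (r, baaaba, YAZ)
  read b, top Y: go to r, push XX → (r, aaaba, XXAZ)
  read a, top X: go to q, push Y → (q, aaba, YXAZ)
  read a, top Y: go to r, push ε → (r, aba, XAZ)
  read a, top X: go to q, push Y → (q, ba, YAZ)
No transition for (q, b, top Y); M blocks with input ba remaining.

stuck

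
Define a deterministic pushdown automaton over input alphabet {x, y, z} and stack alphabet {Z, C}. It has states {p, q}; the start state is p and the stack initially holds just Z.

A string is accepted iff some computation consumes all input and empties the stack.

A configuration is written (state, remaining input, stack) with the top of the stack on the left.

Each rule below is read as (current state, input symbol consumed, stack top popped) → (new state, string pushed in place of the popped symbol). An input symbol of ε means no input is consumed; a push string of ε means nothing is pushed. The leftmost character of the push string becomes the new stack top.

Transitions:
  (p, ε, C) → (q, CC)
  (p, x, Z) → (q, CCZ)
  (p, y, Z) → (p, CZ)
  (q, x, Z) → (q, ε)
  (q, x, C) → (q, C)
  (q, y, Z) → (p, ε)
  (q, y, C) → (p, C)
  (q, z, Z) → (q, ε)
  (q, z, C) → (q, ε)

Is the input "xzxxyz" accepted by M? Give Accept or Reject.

Reject

(p, xzxxyz, Z)
  read x, top Z: go to q, push CCZ → (q, zxxyz, CCZ)
  read z, top C: go to q, push ε → (q, xxyz, CZ)
  read x, top C: go to q, push C → (q, xyz, CZ)
  read x, top C: go to q, push C → (q, yz, CZ)
  read y, top C: go to p, push C → (p, z, CZ)
  ε-move, top C: go to q, push CC → (q, z, CCZ)
  read z, top C: go to q, push ε → (q, ε, CZ)
All input consumed; stack is CZ, not empty, and no further ε-move applies.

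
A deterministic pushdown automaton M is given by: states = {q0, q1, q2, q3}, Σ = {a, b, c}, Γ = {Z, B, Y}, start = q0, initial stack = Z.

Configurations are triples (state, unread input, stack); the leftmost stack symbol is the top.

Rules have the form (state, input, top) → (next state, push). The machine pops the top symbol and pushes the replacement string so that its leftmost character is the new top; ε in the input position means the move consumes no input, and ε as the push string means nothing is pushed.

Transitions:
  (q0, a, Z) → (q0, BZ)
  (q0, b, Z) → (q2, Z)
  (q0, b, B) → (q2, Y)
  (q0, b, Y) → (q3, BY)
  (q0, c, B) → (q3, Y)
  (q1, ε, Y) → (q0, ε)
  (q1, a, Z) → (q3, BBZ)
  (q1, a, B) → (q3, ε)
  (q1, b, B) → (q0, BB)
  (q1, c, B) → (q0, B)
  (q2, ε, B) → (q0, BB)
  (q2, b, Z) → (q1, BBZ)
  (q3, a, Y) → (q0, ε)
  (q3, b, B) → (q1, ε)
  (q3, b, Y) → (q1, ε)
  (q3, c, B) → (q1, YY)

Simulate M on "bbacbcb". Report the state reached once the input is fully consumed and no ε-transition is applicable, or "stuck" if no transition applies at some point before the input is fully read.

q3

(q0, bbacbcb, Z)
  read b, top Z: go to q2, push Z → (q2, bacbcb, Z)
  read b, top Z: go to q1, push BBZ → (q1, acbcb, BBZ)
  read a, top B: go to q3, push ε → (q3, cbcb, BZ)
  read c, top B: go to q1, push YY → (q1, bcb, YYZ)
  ε-move, top Y: go to q0, push ε → (q0, bcb, YZ)
  read b, top Y: go to q3, push BY → (q3, cb, BYZ)
  read c, top B: go to q1, push YY → (q1, b, YYYZ)
  ε-move, top Y: go to q0, push ε → (q0, b, YYZ)
  read b, top Y: go to q3, push BY → (q3, ε, BYYZ)
All input consumed; M is in state q3.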